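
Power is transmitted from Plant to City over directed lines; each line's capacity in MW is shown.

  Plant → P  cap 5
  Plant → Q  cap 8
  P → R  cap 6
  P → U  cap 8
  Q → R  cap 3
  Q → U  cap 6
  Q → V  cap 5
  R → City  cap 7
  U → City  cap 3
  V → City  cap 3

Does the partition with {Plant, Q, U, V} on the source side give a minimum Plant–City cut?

No — its capacity is 14, but the minimum cut has capacity 13.

Given cut capacity: 5 + 3 + 3 + 3 = 14.
Augment Plant→P→R→City: bottleneck 5, flow now 5.
Augment Plant→Q→R→City: bottleneck 2, flow now 7.
Augment Plant→Q→U→City: bottleneck 3, flow now 10.
Augment Plant→Q→V→City: bottleneck 3, flow now 13.
No augmenting path remains; maximum flow = 13.
In the residual graph, reachable from Plant: {Plant}.
Min-cut edges: Plant→P (5), Plant→Q (8); capacity 5 + 8 = 13.
Cut capacity 14 exceeds the max flow 13, so it is not minimum.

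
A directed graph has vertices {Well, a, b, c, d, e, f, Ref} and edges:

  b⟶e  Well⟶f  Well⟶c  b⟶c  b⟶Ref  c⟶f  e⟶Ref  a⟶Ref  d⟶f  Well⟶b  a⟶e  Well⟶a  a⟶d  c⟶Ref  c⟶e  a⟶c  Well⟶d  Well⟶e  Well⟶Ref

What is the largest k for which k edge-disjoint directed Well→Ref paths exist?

5

Assign every edge capacity 1; by Menger, the answer equals the max flow.
Path Well→Ref (+1); total 1.
Path Well→a→Ref (+1); total 2.
Path Well→b→Ref (+1); total 3.
Path Well→c→Ref (+1); total 4.
Path Well→e→Ref (+1); total 5.
No residual Well→Ref path; max flow = 5.
Certifying cut of size 5: {Well→Ref, Well→a, Well→b, Well→c, Well→e}.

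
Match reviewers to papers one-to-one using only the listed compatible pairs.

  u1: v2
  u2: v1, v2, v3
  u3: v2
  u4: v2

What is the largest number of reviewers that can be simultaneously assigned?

2

Unit-capacity flow: source→left, listed edges, right→sink; max matching = max flow.
Augmenting path u1→v2 (+1); matched 1.
Augmenting path u2→v1 (+1); matched 2.
No augmenting path remains; maximum matching = 2.
König certificate: {u2, v2} is a vertex cover of size 2 (every listed pair touches it), so no matching can be larger.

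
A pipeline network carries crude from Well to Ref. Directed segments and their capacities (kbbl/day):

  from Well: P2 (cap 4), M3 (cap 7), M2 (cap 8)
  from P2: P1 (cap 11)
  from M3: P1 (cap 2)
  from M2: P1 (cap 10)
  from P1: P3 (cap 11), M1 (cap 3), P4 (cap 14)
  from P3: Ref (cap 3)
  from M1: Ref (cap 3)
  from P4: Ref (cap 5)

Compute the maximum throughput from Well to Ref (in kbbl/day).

Augment Well→P2→P1→P3→Ref: bottleneck 3, flow now 3.
Augment Well→P2→P1→M1→Ref: bottleneck 1, flow now 4.
Augment Well→M3→P1→M1→Ref: bottleneck 2, flow now 6.
Augment Well→M2→P1→P4→Ref: bottleneck 5, flow now 11.
No augmenting path remains; maximum flow = 11.
In the residual graph, reachable from Well: {Well, P2, M3, M2, P1, P3, P4}.
Min-cut edges: P1→M1 (3), P3→Ref (3), P4→Ref (5); capacity 3 + 3 + 5 = 11.
This cut is saturated, so no flow can exceed 11.

11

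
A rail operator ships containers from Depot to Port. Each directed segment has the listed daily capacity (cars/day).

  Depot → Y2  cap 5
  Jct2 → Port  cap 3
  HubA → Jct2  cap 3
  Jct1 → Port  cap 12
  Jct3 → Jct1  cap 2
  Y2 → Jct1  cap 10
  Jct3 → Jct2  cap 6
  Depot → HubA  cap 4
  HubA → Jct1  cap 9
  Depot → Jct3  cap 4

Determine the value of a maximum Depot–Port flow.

13

Augment Depot→Jct3→Jct2→Port: bottleneck 3, flow now 3.
Augment Depot→Jct3→Jct1→Port: bottleneck 1, flow now 4.
Augment Depot→Y2→Jct1→Port: bottleneck 5, flow now 9.
Augment Depot→HubA→Jct1→Port: bottleneck 4, flow now 13.
No augmenting path remains; maximum flow = 13.
In the residual graph, reachable from Depot: {Depot}.
Min-cut edges: Depot→Jct3 (4), Depot→Y2 (5), Depot→HubA (4); capacity 4 + 5 + 4 = 13.
This cut is saturated, so no flow can exceed 13.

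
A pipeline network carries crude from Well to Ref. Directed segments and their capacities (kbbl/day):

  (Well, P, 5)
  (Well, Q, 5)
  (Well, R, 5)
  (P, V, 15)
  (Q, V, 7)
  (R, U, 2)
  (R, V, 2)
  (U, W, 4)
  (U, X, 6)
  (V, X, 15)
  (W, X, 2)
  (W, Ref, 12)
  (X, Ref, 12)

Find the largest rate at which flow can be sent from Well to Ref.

14

Augment Well→P→V→X→Ref: bottleneck 5, flow now 5.
Augment Well→Q→V→X→Ref: bottleneck 5, flow now 10.
Augment Well→R→U→W→Ref: bottleneck 2, flow now 12.
Augment Well→R→V→X→Ref: bottleneck 2, flow now 14.
No augmenting path remains; maximum flow = 14.
In the residual graph, reachable from Well: {Well, R}.
Min-cut edges: Well→P (5), Well→Q (5), R→U (2), R→V (2); capacity 5 + 5 + 2 + 2 = 14.
This cut is saturated, so no flow can exceed 14.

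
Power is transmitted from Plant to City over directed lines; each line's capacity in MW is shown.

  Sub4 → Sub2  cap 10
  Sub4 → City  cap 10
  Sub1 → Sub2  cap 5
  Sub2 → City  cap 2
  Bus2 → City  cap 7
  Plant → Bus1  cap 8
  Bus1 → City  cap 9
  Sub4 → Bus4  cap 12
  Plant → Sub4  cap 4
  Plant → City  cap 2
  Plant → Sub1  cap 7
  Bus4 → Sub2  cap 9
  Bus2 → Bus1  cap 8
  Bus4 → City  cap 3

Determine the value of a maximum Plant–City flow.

Augment Plant→City: bottleneck 2, flow now 2.
Augment Plant→Sub4→City: bottleneck 4, flow now 6.
Augment Plant→Bus1→City: bottleneck 8, flow now 14.
Augment Plant→Sub1→Sub2→City: bottleneck 2, flow now 16.
No augmenting path remains; maximum flow = 16.
In the residual graph, reachable from Plant: {Plant, Sub1, Sub2}.
Min-cut edges: Plant→Sub4 (4), Plant→Bus1 (8), Plant→City (2), Sub2→City (2); capacity 4 + 8 + 2 + 2 = 16.
This cut is saturated, so no flow can exceed 16.

16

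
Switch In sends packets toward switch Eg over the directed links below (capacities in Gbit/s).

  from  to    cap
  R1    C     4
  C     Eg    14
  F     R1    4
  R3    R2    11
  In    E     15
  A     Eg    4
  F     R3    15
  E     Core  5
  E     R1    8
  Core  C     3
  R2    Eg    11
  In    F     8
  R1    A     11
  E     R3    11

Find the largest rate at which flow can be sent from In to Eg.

22

Augment In→F→R3→R2→Eg: bottleneck 8, flow now 8.
Augment In→E→Core→C→Eg: bottleneck 3, flow now 11.
Augment In→E→R3→R2→Eg: bottleneck 3, flow now 14.
Augment In→E→R1→C→Eg: bottleneck 4, flow now 18.
Augment In→E→R1→A→Eg: bottleneck 4, flow now 22.
No augmenting path remains; maximum flow = 22.
In the residual graph, reachable from In: {In, F, E, Core, R3, R1, A}.
Min-cut edges: Core→C (3), R3→R2 (11), R1→C (4), A→Eg (4); capacity 3 + 11 + 4 + 4 = 22.
This cut is saturated, so no flow can exceed 22.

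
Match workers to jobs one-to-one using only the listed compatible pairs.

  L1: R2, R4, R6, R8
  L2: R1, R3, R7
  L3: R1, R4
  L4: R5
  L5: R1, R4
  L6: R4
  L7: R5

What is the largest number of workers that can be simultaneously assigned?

5

Unit-capacity flow: source→left, listed edges, right→sink; max matching = max flow.
Augmenting path L1→R2 (+1); matched 1.
Augmenting path L2→R1 (+1); matched 2.
Augmenting path L3→R4 (+1); matched 3.
Augmenting path L4→R5 (+1); matched 4.
Augmenting path L5→R1→L2→R3 (+1); matched 5.
No augmenting path remains; maximum matching = 5.
König certificate: {L1, L2, R1, R4, R5} is a vertex cover of size 5 (every listed pair touches it), so no matching can be larger.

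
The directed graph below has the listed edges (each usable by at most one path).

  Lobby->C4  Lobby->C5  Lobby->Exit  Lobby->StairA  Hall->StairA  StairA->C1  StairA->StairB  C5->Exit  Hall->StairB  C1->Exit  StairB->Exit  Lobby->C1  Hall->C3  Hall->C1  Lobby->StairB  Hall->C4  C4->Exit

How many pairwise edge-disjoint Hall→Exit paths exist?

Assign every edge capacity 1; by Menger, the answer equals the max flow.
Path Hall→C4→Exit (+1); total 1.
Path Hall→C1→Exit (+1); total 2.
Path Hall→StairB→Exit (+1); total 3.
No residual Hall→Exit path; max flow = 3.
Certifying cut of size 3: {C1→Exit, Hall→C4, StairB→Exit}.

3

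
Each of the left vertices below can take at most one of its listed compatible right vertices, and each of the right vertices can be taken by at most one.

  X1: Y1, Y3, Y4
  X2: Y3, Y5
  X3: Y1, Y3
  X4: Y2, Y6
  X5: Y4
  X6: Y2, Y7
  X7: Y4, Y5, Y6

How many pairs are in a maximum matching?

Unit-capacity flow: source→left, listed edges, right→sink; max matching = max flow.
Augmenting path X1→Y1 (+1); matched 1.
Augmenting path X2→Y3 (+1); matched 2.
Augmenting path X4→Y2 (+1); matched 3.
Augmenting path X5→Y4 (+1); matched 4.
Augmenting path X6→Y7 (+1); matched 5.
Augmenting path X7→Y5 (+1); matched 6.
Augmenting path X3→Y3→X2→Y5→X7→Y6 (+1); matched 7.
No augmenting path remains; maximum matching = 7.
König certificate: {X1, X2, X3, X4, X5, X6, X7} is a vertex cover of size 7 (every listed pair touches it), so no matching can be larger.

7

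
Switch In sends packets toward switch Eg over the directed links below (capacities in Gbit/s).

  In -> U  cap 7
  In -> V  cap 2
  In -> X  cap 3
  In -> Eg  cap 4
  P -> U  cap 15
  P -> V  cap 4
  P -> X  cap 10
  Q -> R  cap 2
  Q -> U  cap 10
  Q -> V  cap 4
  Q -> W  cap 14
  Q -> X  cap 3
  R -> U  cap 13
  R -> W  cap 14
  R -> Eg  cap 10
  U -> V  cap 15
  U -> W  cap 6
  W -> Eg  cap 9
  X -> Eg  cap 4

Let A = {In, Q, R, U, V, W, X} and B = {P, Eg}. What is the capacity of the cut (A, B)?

27

Edges leaving {In, Q, R, U, V, W, X}: In→Eg (4), R→Eg (10), W→Eg (9), X→Eg (4).
Cut capacity = 4 + 10 + 9 + 4 = 27.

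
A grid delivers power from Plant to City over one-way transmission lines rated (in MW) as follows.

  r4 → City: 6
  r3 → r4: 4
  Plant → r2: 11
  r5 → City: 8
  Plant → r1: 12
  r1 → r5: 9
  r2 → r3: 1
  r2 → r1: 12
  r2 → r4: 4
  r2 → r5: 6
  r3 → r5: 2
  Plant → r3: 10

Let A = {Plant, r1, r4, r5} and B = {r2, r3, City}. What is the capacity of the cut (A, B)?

35

Edges leaving {Plant, r1, r4, r5}: Plant→r2 (11), Plant→r3 (10), r4→City (6), r5→City (8).
Cut capacity = 11 + 10 + 6 + 8 = 35.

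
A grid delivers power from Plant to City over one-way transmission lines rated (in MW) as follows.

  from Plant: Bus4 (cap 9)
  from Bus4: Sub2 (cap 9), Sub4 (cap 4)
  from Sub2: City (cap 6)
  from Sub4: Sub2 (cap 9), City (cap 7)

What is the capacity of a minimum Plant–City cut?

9

Augment Plant→Bus4→Sub2→City: bottleneck 6, flow now 6.
Augment Plant→Bus4→Sub4→City: bottleneck 3, flow now 9.
No augmenting path remains; maximum flow = 9.
By max-flow min-cut, the minimum cut capacity equals the max flow.
In the residual graph, reachable from Plant: {Plant}.
Min-cut edges: Plant→Bus4 (9); capacity 9 = 9.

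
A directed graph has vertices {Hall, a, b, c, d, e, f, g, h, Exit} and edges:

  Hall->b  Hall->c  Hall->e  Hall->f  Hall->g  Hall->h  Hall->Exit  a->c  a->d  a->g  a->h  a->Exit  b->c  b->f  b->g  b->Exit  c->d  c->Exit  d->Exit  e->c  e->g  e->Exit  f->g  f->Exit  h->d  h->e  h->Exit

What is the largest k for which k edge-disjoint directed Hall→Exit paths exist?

6

Assign every edge capacity 1; by Menger, the answer equals the max flow.
Path Hall→Exit (+1); total 1.
Path Hall→b→Exit (+1); total 2.
Path Hall→c→Exit (+1); total 3.
Path Hall→e→Exit (+1); total 4.
Path Hall→f→Exit (+1); total 5.
Path Hall→h→Exit (+1); total 6.
No residual Hall→Exit path; max flow = 6.
Certifying cut of size 6: {Hall→Exit, Hall→b, Hall→c, Hall→e, Hall→f, Hall→h}.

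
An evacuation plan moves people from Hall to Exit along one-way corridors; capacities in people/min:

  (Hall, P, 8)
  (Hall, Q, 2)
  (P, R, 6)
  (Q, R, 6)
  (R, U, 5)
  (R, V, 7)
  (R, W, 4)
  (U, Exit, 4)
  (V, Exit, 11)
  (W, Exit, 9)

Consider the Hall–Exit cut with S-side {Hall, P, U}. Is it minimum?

Given cut capacity: 2 + 6 + 4 = 12.
Augment Hall→P→R→U→Exit: bottleneck 4, flow now 4.
Augment Hall→P→R→V→Exit: bottleneck 2, flow now 6.
Augment Hall→Q→R→V→Exit: bottleneck 2, flow now 8.
No augmenting path remains; maximum flow = 8.
In the residual graph, reachable from Hall: {Hall, P}.
Min-cut edges: Hall→Q (2), P→R (6); capacity 2 + 6 = 8.
Cut capacity 12 exceeds the max flow 8, so it is not minimum.

No — its capacity is 12, but the minimum cut has capacity 8.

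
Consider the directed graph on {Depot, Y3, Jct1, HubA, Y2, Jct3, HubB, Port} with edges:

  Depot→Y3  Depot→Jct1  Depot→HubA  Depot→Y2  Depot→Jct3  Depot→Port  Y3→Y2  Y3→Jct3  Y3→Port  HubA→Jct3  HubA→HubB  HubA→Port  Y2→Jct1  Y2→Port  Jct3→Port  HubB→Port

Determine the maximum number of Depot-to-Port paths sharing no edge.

Assign every edge capacity 1; by Menger, the answer equals the max flow.
Path Depot→Port (+1); total 1.
Path Depot→Y3→Port (+1); total 2.
Path Depot→HubA→Port (+1); total 3.
Path Depot→Y2→Port (+1); total 4.
Path Depot→Jct3→Port (+1); total 5.
No residual Depot→Port path; max flow = 5.
Certifying cut of size 5: {Depot→HubA, Depot→Jct3, Depot→Port, Depot→Y2, Depot→Y3}.

5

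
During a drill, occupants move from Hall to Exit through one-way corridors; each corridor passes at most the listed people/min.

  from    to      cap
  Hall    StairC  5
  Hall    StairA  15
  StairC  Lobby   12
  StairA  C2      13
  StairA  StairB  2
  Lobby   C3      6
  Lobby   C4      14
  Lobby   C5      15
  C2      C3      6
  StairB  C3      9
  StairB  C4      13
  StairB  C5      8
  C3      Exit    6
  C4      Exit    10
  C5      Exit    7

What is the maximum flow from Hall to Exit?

13

Augment Hall→StairC→Lobby→C3→Exit: bottleneck 5, flow now 5.
Augment Hall→StairA→C2→C3→Exit: bottleneck 1, flow now 6.
Augment Hall→StairA→StairB→C4→Exit: bottleneck 2, flow now 8.
Augment Hall→StairA→C2→C3→Lobby→C4→Exit: bottleneck 5, flow now 13. (uses reverse residual edge)
No augmenting path remains; maximum flow = 13.
In the residual graph, reachable from Hall: {Hall, StairA, C2}.
Min-cut edges: Hall→StairC (5), StairA→StairB (2), C2→C3 (6); capacity 5 + 2 + 6 = 13.
This cut is saturated, so no flow can exceed 13.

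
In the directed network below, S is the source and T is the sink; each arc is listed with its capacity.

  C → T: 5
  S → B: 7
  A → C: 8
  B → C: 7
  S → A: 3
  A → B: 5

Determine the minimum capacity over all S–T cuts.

5

Augment S→A→C→T: bottleneck 3, flow now 3.
Augment S→B→C→T: bottleneck 2, flow now 5.
No augmenting path remains; maximum flow = 5.
By max-flow min-cut, the minimum cut capacity equals the max flow.
In the residual graph, reachable from S: {S, A, B, C}.
Min-cut edges: C→T (5); capacity 5 = 5.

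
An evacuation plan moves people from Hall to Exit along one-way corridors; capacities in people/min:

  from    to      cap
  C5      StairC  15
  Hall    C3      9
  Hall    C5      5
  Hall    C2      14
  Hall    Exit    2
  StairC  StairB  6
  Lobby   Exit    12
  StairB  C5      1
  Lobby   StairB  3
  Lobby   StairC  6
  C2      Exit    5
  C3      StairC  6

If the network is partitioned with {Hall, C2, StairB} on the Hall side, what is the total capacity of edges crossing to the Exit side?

Edges leaving {Hall, C2, StairB}: Hall→C5 (5), Hall→C3 (9), Hall→Exit (2), C2→Exit (5), StairB→C5 (1).
Cut capacity = 5 + 9 + 2 + 5 + 1 = 22.

22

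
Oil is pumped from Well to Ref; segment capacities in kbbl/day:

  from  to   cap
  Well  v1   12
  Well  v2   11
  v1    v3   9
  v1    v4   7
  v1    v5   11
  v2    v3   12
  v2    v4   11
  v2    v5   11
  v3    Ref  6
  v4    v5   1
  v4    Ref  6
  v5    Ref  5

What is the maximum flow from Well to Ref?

17

Augment Well→v1→v3→Ref: bottleneck 6, flow now 6.
Augment Well→v1→v4→Ref: bottleneck 6, flow now 12.
Augment Well→v2→v5→Ref: bottleneck 5, flow now 17.
No augmenting path remains; maximum flow = 17.
In the residual graph, reachable from Well: {Well, v1, v2, v3, v4, v5}.
Min-cut edges: v3→Ref (6), v4→Ref (6), v5→Ref (5); capacity 6 + 6 + 5 = 17.
This cut is saturated, so no flow can exceed 17.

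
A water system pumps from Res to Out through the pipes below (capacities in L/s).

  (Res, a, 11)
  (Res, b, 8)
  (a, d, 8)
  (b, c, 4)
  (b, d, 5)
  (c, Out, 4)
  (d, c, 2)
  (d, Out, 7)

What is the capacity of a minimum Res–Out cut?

Augment Res→a→d→Out: bottleneck 7, flow now 7.
Augment Res→b→c→Out: bottleneck 4, flow now 11.
No augmenting path remains; maximum flow = 11.
By max-flow min-cut, the minimum cut capacity equals the max flow.
In the residual graph, reachable from Res: {Res, a, b, c, d}.
Min-cut edges: c→Out (4), d→Out (7); capacity 4 + 7 = 11.

11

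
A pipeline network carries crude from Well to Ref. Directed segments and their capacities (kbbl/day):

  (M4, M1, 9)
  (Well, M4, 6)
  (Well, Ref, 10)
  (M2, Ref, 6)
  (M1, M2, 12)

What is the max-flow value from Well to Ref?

16

Augment Well→Ref: bottleneck 10, flow now 10.
Augment Well→M4→M1→M2→Ref: bottleneck 6, flow now 16.
No augmenting path remains; maximum flow = 16.
In the residual graph, reachable from Well: {Well}.
Min-cut edges: Well→M4 (6), Well→Ref (10); capacity 6 + 10 = 16.
This cut is saturated, so no flow can exceed 16.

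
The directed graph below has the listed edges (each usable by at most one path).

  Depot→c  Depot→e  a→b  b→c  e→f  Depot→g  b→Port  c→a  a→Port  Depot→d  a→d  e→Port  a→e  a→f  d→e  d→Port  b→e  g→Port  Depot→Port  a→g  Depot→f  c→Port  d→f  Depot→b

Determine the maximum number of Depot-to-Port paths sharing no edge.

6

Assign every edge capacity 1; by Menger, the answer equals the max flow.
Path Depot→Port (+1); total 1.
Path Depot→b→Port (+1); total 2.
Path Depot→c→Port (+1); total 3.
Path Depot→d→Port (+1); total 4.
Path Depot→e→Port (+1); total 5.
Path Depot→g→Port (+1); total 6.
No residual Depot→Port path; max flow = 6.
Certifying cut of size 6: {Depot→Port, Depot→b, Depot→c, Depot→d, Depot→e, Depot→g}.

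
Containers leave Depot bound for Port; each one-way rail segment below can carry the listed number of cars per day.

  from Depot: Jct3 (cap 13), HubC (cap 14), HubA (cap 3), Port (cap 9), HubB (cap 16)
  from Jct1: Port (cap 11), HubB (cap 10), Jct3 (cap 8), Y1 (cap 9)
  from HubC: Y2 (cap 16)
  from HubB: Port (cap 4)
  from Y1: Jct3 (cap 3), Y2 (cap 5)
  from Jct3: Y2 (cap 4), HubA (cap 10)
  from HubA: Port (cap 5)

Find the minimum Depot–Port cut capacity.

Augment Depot→Port: bottleneck 9, flow now 9.
Augment Depot→HubB→Port: bottleneck 4, flow now 13.
Augment Depot→HubA→Port: bottleneck 3, flow now 16.
Augment Depot→Jct3→HubA→Port: bottleneck 2, flow now 18.
No augmenting path remains; maximum flow = 18.
By max-flow min-cut, the minimum cut capacity equals the max flow.
In the residual graph, reachable from Depot: {Depot, HubC, HubB, Jct3, Y2, HubA}.
Min-cut edges: Depot→Port (9), HubB→Port (4), HubA→Port (5); capacity 9 + 4 + 5 = 18.

18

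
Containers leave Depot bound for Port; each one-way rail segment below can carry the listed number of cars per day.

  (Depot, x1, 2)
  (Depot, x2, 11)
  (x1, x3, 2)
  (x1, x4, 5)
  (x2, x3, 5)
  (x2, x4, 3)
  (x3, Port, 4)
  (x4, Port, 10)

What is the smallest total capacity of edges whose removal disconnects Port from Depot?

Augment Depot→x1→x3→Port: bottleneck 2, flow now 2.
Augment Depot→x2→x3→Port: bottleneck 2, flow now 4.
Augment Depot→x2→x4→Port: bottleneck 3, flow now 7.
Augment Depot→x2→x3→x1→x4→Port: bottleneck 2, flow now 9. (uses reverse residual edge)
No augmenting path remains; maximum flow = 9.
By max-flow min-cut, the minimum cut capacity equals the max flow.
In the residual graph, reachable from Depot: {Depot, x2, x3}.
Min-cut edges: Depot→x1 (2), x2→x4 (3), x3→Port (4); capacity 2 + 3 + 4 = 9.

9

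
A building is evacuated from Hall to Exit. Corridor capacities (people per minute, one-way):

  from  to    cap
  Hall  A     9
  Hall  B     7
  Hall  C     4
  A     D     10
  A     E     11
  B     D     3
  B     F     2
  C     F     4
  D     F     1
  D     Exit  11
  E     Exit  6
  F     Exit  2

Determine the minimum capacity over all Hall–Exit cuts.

Augment Hall→A→D→Exit: bottleneck 9, flow now 9.
Augment Hall→B→D→Exit: bottleneck 2, flow now 11.
Augment Hall→B→F→Exit: bottleneck 2, flow now 13.
Augment Hall→B→D→A→E→Exit: bottleneck 1, flow now 14. (uses reverse residual edge)
No augmenting path remains; maximum flow = 14.
By max-flow min-cut, the minimum cut capacity equals the max flow.
In the residual graph, reachable from Hall: {Hall, B, C, F}.
Min-cut edges: Hall→A (9), B→D (3), F→Exit (2); capacity 9 + 3 + 2 = 14.

14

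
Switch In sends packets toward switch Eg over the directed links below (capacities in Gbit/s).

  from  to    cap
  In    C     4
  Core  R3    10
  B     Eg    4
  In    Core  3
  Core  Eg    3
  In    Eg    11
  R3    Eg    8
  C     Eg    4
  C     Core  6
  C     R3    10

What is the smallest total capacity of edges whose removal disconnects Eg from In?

18

Augment In→Eg: bottleneck 11, flow now 11.
Augment In→C→Eg: bottleneck 4, flow now 15.
Augment In→Core→Eg: bottleneck 3, flow now 18.
No augmenting path remains; maximum flow = 18.
By max-flow min-cut, the minimum cut capacity equals the max flow.
In the residual graph, reachable from In: {In}.
Min-cut edges: In→C (4), In→Core (3), In→Eg (11); capacity 4 + 3 + 11 = 18.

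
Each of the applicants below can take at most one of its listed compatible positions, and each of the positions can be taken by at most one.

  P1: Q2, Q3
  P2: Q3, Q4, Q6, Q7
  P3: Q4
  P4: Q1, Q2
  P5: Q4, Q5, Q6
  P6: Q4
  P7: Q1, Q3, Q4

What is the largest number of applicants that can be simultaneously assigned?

6

Unit-capacity flow: source→left, listed edges, right→sink; max matching = max flow.
Augmenting path P1→Q2 (+1); matched 1.
Augmenting path P2→Q3 (+1); matched 2.
Augmenting path P3→Q4 (+1); matched 3.
Augmenting path P4→Q1 (+1); matched 4.
Augmenting path P5→Q5 (+1); matched 5.
Augmenting path P7→Q3→P2→Q6 (+1); matched 6.
No augmenting path remains; maximum matching = 6.
König certificate: {P1, P2, P4, P5, P7, Q4} is a vertex cover of size 6 (every listed pair touches it), so no matching can be larger.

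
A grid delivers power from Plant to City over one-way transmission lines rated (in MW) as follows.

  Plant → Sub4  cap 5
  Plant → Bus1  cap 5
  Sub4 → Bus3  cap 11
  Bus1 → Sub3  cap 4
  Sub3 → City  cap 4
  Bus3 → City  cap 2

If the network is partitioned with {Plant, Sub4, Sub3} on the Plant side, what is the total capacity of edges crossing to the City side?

Edges leaving {Plant, Sub4, Sub3}: Plant→Bus1 (5), Sub4→Bus3 (11), Sub3→City (4).
Cut capacity = 5 + 11 + 4 = 20.

20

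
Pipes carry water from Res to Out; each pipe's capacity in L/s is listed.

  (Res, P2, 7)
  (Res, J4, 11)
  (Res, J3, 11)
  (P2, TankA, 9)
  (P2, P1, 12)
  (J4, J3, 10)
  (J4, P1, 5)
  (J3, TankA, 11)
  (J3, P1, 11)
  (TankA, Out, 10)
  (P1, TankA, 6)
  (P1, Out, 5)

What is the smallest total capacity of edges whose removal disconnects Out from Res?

15

Augment Res→P2→TankA→Out: bottleneck 7, flow now 7.
Augment Res→J4→P1→Out: bottleneck 5, flow now 12.
Augment Res→J3→TankA→Out: bottleneck 3, flow now 15.
No augmenting path remains; maximum flow = 15.
By max-flow min-cut, the minimum cut capacity equals the max flow.
In the residual graph, reachable from Res: {Res, P2, J4, J3, TankA, P1}.
Min-cut edges: TankA→Out (10), P1→Out (5); capacity 10 + 5 = 15.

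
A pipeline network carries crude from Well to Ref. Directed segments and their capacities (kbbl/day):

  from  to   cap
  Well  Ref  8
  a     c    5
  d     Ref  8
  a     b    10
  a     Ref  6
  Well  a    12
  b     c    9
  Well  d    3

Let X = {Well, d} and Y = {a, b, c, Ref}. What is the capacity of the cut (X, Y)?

28

Edges leaving {Well, d}: Well→a (12), Well→Ref (8), d→Ref (8).
Cut capacity = 12 + 8 + 8 = 28.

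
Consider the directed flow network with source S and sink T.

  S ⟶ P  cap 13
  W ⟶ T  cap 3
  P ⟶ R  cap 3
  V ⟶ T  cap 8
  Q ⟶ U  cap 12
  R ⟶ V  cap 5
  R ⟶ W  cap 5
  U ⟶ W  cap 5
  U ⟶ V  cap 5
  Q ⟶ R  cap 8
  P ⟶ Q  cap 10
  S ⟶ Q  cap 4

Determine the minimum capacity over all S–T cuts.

11

Augment S→P→R→V→T: bottleneck 3, flow now 3.
Augment S→Q→R→V→T: bottleneck 2, flow now 5.
Augment S→Q→R→W→T: bottleneck 2, flow now 7.
Augment S→P→Q→R→W→T: bottleneck 1, flow now 8.
Augment S→P→Q→U→V→T: bottleneck 3, flow now 11.
No augmenting path remains; maximum flow = 11.
By max-flow min-cut, the minimum cut capacity equals the max flow.
In the residual graph, reachable from S: {S, P, Q, R, U, V, W}.
Min-cut edges: V→T (8), W→T (3); capacity 8 + 3 = 11.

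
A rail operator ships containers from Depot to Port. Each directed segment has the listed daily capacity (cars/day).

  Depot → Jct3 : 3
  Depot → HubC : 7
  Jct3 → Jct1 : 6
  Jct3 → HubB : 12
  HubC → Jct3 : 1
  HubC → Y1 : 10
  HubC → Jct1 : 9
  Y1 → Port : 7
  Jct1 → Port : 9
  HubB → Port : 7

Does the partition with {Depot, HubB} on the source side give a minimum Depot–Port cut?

No — its capacity is 17, but the minimum cut has capacity 10.

Given cut capacity: 3 + 7 + 7 = 17.
Augment Depot→Jct3→Jct1→Port: bottleneck 3, flow now 3.
Augment Depot→HubC→Y1→Port: bottleneck 7, flow now 10.
No augmenting path remains; maximum flow = 10.
In the residual graph, reachable from Depot: {Depot}.
Min-cut edges: Depot→Jct3 (3), Depot→HubC (7); capacity 3 + 7 = 10.
Cut capacity 17 exceeds the max flow 10, so it is not minimum.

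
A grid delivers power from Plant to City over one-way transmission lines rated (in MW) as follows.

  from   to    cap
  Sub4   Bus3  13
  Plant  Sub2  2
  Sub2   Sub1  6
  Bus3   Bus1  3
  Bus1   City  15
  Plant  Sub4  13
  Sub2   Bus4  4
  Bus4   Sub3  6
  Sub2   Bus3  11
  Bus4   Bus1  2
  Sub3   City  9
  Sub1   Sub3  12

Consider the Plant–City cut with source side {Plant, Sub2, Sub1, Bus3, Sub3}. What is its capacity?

Edges leaving {Plant, Sub2, Sub1, Bus3, Sub3}: Plant→Sub4 (13), Sub2→Bus4 (4), Bus3→Bus1 (3), Sub3→City (9).
Cut capacity = 13 + 4 + 3 + 9 = 29.

29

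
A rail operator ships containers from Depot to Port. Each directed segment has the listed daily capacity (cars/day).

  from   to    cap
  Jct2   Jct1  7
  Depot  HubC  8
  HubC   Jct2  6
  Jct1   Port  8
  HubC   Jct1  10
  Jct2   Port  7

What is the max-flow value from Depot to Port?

8

Augment Depot→HubC→Jct2→Port: bottleneck 6, flow now 6.
Augment Depot→HubC→Jct1→Port: bottleneck 2, flow now 8.
No augmenting path remains; maximum flow = 8.
In the residual graph, reachable from Depot: {Depot}.
Min-cut edges: Depot→HubC (8); capacity 8 = 8.
This cut is saturated, so no flow can exceed 8.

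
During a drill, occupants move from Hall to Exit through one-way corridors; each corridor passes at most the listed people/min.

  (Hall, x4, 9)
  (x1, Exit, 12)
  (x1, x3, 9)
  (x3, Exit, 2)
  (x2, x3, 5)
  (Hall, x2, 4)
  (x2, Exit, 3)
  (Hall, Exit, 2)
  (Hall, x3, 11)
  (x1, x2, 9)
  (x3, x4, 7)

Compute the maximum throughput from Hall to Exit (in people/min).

Augment Hall→Exit: bottleneck 2, flow now 2.
Augment Hall→x2→Exit: bottleneck 3, flow now 5.
Augment Hall→x3→Exit: bottleneck 2, flow now 7.
No augmenting path remains; maximum flow = 7.
In the residual graph, reachable from Hall: {Hall, x2, x3, x4}.
Min-cut edges: Hall→Exit (2), x2→Exit (3), x3→Exit (2); capacity 2 + 3 + 2 = 7.
This cut is saturated, so no flow can exceed 7.

7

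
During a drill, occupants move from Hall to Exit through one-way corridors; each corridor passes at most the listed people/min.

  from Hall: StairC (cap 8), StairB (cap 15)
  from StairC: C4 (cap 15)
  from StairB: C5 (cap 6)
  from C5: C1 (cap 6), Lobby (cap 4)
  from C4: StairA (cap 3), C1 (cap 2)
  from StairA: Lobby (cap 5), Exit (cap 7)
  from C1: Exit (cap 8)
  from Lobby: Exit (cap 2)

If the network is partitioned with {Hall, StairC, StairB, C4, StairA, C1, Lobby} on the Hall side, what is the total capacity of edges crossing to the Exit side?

Edges leaving {Hall, StairC, StairB, C4, StairA, C1, Lobby}: StairB→C5 (6), StairA→Exit (7), C1→Exit (8), Lobby→Exit (2).
Cut capacity = 6 + 7 + 8 + 2 = 23.

23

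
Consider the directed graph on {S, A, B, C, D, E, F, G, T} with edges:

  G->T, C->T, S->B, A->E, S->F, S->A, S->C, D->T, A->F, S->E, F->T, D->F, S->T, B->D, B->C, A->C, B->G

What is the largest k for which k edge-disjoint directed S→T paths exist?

4

Assign every edge capacity 1; by Menger, the answer equals the max flow.
Path S→T (+1); total 1.
Path S→C→T (+1); total 2.
Path S→F→T (+1); total 3.
Path S→B→D→T (+1); total 4.
No residual S→T path; max flow = 4.
Certifying cut of size 4: {C→T, F→T, S→B, S→T}.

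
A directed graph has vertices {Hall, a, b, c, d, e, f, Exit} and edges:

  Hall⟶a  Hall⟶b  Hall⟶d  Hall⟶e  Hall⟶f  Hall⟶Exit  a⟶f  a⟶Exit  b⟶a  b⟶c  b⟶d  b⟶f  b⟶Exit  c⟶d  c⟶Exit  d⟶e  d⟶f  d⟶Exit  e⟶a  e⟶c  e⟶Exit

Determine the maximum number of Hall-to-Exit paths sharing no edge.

5

Assign every edge capacity 1; by Menger, the answer equals the max flow.
Path Hall→Exit (+1); total 1.
Path Hall→a→Exit (+1); total 2.
Path Hall→b→Exit (+1); total 3.
Path Hall→d→Exit (+1); total 4.
Path Hall→e→Exit (+1); total 5.
No residual Hall→Exit path; max flow = 5.
Certifying cut of size 5: {Hall→Exit, Hall→a, Hall→b, Hall→d, Hall→e}.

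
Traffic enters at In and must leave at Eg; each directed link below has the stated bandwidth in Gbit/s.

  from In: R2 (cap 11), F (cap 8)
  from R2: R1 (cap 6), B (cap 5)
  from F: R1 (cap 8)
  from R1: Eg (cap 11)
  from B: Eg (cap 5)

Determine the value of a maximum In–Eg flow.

16

Augment In→R2→R1→Eg: bottleneck 6, flow now 6.
Augment In→R2→B→Eg: bottleneck 5, flow now 11.
Augment In→F→R1→Eg: bottleneck 5, flow now 16.
No augmenting path remains; maximum flow = 16.
In the residual graph, reachable from In: {In, R2, F, R1}.
Min-cut edges: R2→B (5), R1→Eg (11); capacity 5 + 11 = 16.
This cut is saturated, so no flow can exceed 16.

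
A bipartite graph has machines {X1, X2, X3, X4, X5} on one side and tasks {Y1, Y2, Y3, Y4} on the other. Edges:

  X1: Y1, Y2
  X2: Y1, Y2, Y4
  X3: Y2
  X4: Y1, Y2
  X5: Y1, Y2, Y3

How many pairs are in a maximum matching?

Unit-capacity flow: source→left, listed edges, right→sink; max matching = max flow.
Augmenting path X1→Y1 (+1); matched 1.
Augmenting path X2→Y2 (+1); matched 2.
Augmenting path X5→Y3 (+1); matched 3.
Augmenting path X3→Y2→X2→Y4 (+1); matched 4.
No augmenting path remains; maximum matching = 4.
König certificate: {X2, X5, Y1, Y2} is a vertex cover of size 4 (every listed pair touches it), so no matching can be larger.

4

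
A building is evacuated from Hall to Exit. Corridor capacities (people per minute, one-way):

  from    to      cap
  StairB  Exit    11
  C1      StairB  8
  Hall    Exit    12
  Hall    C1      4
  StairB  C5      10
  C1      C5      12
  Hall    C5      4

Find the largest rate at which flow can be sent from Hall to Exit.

16

Augment Hall→Exit: bottleneck 12, flow now 12.
Augment Hall→C1→StairB→Exit: bottleneck 4, flow now 16.
No augmenting path remains; maximum flow = 16.
In the residual graph, reachable from Hall: {Hall, C5}.
Min-cut edges: Hall→C1 (4), Hall→Exit (12); capacity 4 + 12 = 16.
This cut is saturated, so no flow can exceed 16.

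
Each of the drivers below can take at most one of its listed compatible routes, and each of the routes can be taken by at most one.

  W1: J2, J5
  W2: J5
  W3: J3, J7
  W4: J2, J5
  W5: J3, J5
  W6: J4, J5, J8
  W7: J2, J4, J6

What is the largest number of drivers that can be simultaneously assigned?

6

Unit-capacity flow: source→left, listed edges, right→sink; max matching = max flow.
Augmenting path W1→J2 (+1); matched 1.
Augmenting path W2→J5 (+1); matched 2.
Augmenting path W3→J3 (+1); matched 3.
Augmenting path W6→J4 (+1); matched 4.
Augmenting path W7→J6 (+1); matched 5.
Augmenting path W5→J3→W3→J7 (+1); matched 6.
No augmenting path remains; maximum matching = 6.
König certificate: {W3, W5, W6, W7, J2, J5} is a vertex cover of size 6 (every listed pair touches it), so no matching can be larger.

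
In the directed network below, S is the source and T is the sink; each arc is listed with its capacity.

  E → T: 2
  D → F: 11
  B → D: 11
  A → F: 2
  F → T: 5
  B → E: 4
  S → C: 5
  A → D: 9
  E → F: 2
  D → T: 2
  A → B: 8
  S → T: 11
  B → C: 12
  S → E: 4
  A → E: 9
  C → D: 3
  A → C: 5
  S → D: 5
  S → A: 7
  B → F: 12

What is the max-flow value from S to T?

20

Augment S→T: bottleneck 11, flow now 11.
Augment S→D→T: bottleneck 2, flow now 13.
Augment S→E→T: bottleneck 2, flow now 15.
Augment S→A→F→T: bottleneck 2, flow now 17.
Augment S→D→F→T: bottleneck 3, flow now 20.
No augmenting path remains; maximum flow = 20.
In the residual graph, reachable from S: {S, A, B, C, D, E, F}.
Min-cut edges: S→T (11), D→T (2), E→T (2), F→T (5); capacity 11 + 2 + 2 + 5 = 20.
This cut is saturated, so no flow can exceed 20.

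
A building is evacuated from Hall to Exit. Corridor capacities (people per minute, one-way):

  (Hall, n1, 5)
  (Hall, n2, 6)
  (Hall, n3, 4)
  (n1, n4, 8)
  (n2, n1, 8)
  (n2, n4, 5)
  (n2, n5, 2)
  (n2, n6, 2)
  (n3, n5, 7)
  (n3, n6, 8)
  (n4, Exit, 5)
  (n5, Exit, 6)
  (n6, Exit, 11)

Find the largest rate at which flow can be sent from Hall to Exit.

13

Augment Hall→n1→n4→Exit: bottleneck 5, flow now 5.
Augment Hall→n2→n5→Exit: bottleneck 2, flow now 7.
Augment Hall→n2→n6→Exit: bottleneck 2, flow now 9.
Augment Hall→n3→n5→Exit: bottleneck 4, flow now 13.
No augmenting path remains; maximum flow = 13.
In the residual graph, reachable from Hall: {Hall, n1, n2, n4}.
Min-cut edges: Hall→n3 (4), n2→n5 (2), n2→n6 (2), n4→Exit (5); capacity 4 + 2 + 2 + 5 = 13.
This cut is saturated, so no flow can exceed 13.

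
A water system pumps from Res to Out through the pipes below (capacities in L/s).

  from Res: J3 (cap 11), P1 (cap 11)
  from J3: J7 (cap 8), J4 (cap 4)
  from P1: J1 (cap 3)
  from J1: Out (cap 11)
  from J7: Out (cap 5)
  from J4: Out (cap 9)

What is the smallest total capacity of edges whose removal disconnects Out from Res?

12

Augment Res→J3→J7→Out: bottleneck 5, flow now 5.
Augment Res→J3→J4→Out: bottleneck 4, flow now 9.
Augment Res→P1→J1→Out: bottleneck 3, flow now 12.
No augmenting path remains; maximum flow = 12.
By max-flow min-cut, the minimum cut capacity equals the max flow.
In the residual graph, reachable from Res: {Res, J3, P1, J7}.
Min-cut edges: J3→J4 (4), P1→J1 (3), J7→Out (5); capacity 4 + 3 + 5 = 12.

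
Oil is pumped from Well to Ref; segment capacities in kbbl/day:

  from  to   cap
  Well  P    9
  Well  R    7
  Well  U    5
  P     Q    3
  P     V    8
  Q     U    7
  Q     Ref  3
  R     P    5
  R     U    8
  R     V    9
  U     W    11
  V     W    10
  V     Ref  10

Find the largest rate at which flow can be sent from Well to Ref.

Augment Well→P→Q→Ref: bottleneck 3, flow now 3.
Augment Well→P→V→Ref: bottleneck 6, flow now 9.
Augment Well→R→V→Ref: bottleneck 4, flow now 13.
No augmenting path remains; maximum flow = 13.
In the residual graph, reachable from Well: {Well, P, R, U, V, W}.
Min-cut edges: P→Q (3), V→Ref (10); capacity 3 + 10 = 13.
This cut is saturated, so no flow can exceed 13.

13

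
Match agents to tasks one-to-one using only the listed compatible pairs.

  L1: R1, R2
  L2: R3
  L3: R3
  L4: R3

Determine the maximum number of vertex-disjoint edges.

Unit-capacity flow: source→left, listed edges, right→sink; max matching = max flow.
Augmenting path L1→R1 (+1); matched 1.
Augmenting path L2→R3 (+1); matched 2.
No augmenting path remains; maximum matching = 2.
König certificate: {L1, R3} is a vertex cover of size 2 (every listed pair touches it), so no matching can be larger.

2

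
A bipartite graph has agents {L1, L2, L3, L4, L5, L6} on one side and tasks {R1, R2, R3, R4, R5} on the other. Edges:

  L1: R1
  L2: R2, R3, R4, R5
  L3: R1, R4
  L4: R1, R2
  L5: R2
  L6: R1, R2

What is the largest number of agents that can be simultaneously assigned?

Unit-capacity flow: source→left, listed edges, right→sink; max matching = max flow.
Augmenting path L1→R1 (+1); matched 1.
Augmenting path L2→R2 (+1); matched 2.
Augmenting path L3→R4 (+1); matched 3.
Augmenting path L4→R2→L2→R3 (+1); matched 4.
No augmenting path remains; maximum matching = 4.
König certificate: {L2, L3, R1, R2} is a vertex cover of size 4 (every listed pair touches it), so no matching can be larger.

4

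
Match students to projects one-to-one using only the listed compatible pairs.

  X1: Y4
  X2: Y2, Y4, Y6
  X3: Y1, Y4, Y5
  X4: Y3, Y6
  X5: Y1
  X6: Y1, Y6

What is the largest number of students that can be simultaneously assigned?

Unit-capacity flow: source→left, listed edges, right→sink; max matching = max flow.
Augmenting path X1→Y4 (+1); matched 1.
Augmenting path X2→Y2 (+1); matched 2.
Augmenting path X3→Y1 (+1); matched 3.
Augmenting path X4→Y3 (+1); matched 4.
Augmenting path X6→Y6 (+1); matched 5.
Augmenting path X5→Y1→X3→Y5 (+1); matched 6.
No augmenting path remains; maximum matching = 6.
König certificate: {X1, X2, X3, X4, X5, X6} is a vertex cover of size 6 (every listed pair touches it), so no matching can be larger.

6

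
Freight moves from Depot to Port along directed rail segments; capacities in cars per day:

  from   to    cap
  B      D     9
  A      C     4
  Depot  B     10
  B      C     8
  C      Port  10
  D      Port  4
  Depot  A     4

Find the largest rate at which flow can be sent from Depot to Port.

14

Augment Depot→A→C→Port: bottleneck 4, flow now 4.
Augment Depot→B→C→Port: bottleneck 6, flow now 10.
Augment Depot→B→D→Port: bottleneck 4, flow now 14.
No augmenting path remains; maximum flow = 14.
In the residual graph, reachable from Depot: {Depot}.
Min-cut edges: Depot→A (4), Depot→B (10); capacity 4 + 10 = 14.
This cut is saturated, so no flow can exceed 14.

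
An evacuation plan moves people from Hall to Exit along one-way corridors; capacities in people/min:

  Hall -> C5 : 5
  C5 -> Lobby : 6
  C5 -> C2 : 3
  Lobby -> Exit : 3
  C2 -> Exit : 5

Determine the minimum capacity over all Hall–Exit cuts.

5

Augment Hall→C5→Lobby→Exit: bottleneck 3, flow now 3.
Augment Hall→C5→C2→Exit: bottleneck 2, flow now 5.
No augmenting path remains; maximum flow = 5.
By max-flow min-cut, the minimum cut capacity equals the max flow.
In the residual graph, reachable from Hall: {Hall}.
Min-cut edges: Hall→C5 (5); capacity 5 = 5.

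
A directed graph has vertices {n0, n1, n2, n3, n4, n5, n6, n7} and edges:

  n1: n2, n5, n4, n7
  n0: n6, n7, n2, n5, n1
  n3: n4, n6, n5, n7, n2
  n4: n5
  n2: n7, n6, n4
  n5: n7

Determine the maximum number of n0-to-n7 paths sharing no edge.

Assign every edge capacity 1; by Menger, the answer equals the max flow.
Path n0→n7 (+1); total 1.
Path n0→n1→n7 (+1); total 2.
Path n0→n2→n7 (+1); total 3.
Path n0→n5→n7 (+1); total 4.
No residual n0→n7 path; max flow = 4.
Certifying cut of size 4: {n0→n1, n0→n2, n0→n5, n0→n7}.

4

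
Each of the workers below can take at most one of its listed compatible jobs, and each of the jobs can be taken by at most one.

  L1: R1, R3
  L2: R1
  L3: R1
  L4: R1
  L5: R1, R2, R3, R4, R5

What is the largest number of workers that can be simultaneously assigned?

Unit-capacity flow: source→left, listed edges, right→sink; max matching = max flow.
Augmenting path L1→R1 (+1); matched 1.
Augmenting path L5→R2 (+1); matched 2.
Augmenting path L2→R1→L1→R3 (+1); matched 3.
No augmenting path remains; maximum matching = 3.
König certificate: {L1, L5, R1} is a vertex cover of size 3 (every listed pair touches it), so no matching can be larger.

3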